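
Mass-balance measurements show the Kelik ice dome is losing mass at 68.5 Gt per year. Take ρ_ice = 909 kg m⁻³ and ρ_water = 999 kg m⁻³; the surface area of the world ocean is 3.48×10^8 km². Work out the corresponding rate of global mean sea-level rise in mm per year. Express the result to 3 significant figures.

ρ_w = 999 kg m⁻³. Annual water volume added = 68.5 Gt / ρ_w = 6.850×10^13 kg / 999 kg m⁻³ = 6.857×10^10 m³.
Δh per year = 6.857×10^10 / 3.48×10^14 = 1.97×10^-4 m = 0.197 mm.

≈ 0.197 mm/yr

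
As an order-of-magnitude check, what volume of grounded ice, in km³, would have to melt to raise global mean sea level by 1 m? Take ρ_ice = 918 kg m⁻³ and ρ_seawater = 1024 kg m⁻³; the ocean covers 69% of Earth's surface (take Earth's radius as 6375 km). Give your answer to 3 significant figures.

≈ 3.93×10^5 km³

Required water volume = Δh × A = 1 m × 3.52×10^14 m² = 3.524×10^14 m³ = 3.524×10^5 km³.
Ice volume = water volume × ρ_w/ρ_ice = 3.524×10^5 × 1024/918 = 3.93×10^5 km³.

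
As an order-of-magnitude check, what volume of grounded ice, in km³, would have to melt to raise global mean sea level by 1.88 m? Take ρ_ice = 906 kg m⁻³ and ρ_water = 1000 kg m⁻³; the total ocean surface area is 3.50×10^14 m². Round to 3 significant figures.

≈ 7.26×10^5 km³

Required water volume = Δh × A = 1.88 m × 3.50×10^14 m² = 6.580×10^14 m³ = 6.580×10^5 km³.
Ice volume = water volume × ρ_w/ρ_ice = 6.580×10^5 × 1000/906 = 7.26×10^5 km³.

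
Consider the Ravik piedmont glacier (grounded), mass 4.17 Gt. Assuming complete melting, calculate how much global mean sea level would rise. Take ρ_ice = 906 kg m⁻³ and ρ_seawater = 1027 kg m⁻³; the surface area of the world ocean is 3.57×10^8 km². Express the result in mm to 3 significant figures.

≈ 0.0114 mm

Ravik: 4.17 Gt = 4.170×10^12 kg; dividing by ρ_w = 1027 kg m⁻³ gives 4.060×10^9 m³ of water.
Spread over 3.57×10^14 m² of ocean, Δh = 4.060×10^9 / 3.57×10^14 = 1.14×10^-5 m = 0.0114 mm.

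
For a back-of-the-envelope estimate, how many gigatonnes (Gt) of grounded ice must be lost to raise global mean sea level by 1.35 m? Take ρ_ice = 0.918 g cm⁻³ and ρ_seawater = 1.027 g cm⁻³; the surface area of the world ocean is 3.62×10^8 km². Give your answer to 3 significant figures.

≈ 5.02×10^5 Gt

Required water volume = Δh × A = 1.35 m × 3.62×10^14 m² = 4.887×10^14 m³.
ρ_w = 1.027 g cm⁻³ = 1027 kg m⁻³, so the mass of water = 4.887×10^14 m³ × 1027 kg m⁻³ = 5.019×10^17 kg = 5.02×10^5 Gt (and the same mass of ice, by conservation).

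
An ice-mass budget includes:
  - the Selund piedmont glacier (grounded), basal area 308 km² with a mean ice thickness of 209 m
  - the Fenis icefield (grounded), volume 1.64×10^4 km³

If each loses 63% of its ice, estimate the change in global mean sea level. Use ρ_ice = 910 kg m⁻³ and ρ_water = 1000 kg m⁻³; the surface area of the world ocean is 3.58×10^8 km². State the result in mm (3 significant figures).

≈ 26.4 mm

Selund: ice volume = 308 km² × 209 m = 64.37 km³; 0.63 × 64.37 × (910/1000) = 36.90 km³ of water.
Fenis: 0.63 × 1.64×10^4 km³ × (910/1000) = 9402 km³ of water.
Total added water ≈ 9.439×10^12 m³ over 3.58×10^14 m² → Δh = 0.0264 m = 26.4 mm.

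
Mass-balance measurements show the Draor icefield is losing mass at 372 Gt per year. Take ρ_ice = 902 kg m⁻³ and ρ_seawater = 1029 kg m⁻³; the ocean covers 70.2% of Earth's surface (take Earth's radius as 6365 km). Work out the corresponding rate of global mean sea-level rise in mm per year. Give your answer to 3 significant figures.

≈ 1.01 mm/yr

ρ_w = 1029 kg m⁻³. Annual water volume added = 372 Gt / ρ_w = 3.720×10^14 kg / 1029 kg m⁻³ = 3.615×10^11 m³.
Δh per year = 3.615×10^11 / 3.57×10^14 = 1.01×10^-3 m = 1.01 mm.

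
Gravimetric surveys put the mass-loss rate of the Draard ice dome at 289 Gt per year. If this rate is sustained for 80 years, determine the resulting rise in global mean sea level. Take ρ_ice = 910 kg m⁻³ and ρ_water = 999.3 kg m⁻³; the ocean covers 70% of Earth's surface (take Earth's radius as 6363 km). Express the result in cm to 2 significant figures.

≈ 6.5 cm

Total mass lost = 289 Gt/yr × 80 yr = 2.312×10^4 Gt = 2.312×10^16 kg.
ρ_w = 999.3 kg m⁻³, so water volume = 2.312×10^16 / 999.3 = 2.314×10^13 m³.
Δh = 2.314×10^13 / 3.56×10^14 = 0.0650 m = 6.5 cm.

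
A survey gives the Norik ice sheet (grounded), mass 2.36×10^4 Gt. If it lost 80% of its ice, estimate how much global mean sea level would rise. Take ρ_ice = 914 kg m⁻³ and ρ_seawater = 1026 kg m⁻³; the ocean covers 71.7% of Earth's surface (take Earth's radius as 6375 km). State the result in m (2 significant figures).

≈ 0.050 m

Norik: 0.8 × 2.36×10^4 Gt = 1.888×10^16 kg; dividing by ρ_w = 1026 kg m⁻³ gives 1.840×10^13 m³ of water.
Spread over 3.66×10^14 m² of ocean, Δh = 1.840×10^13 / 3.66×10^14 = 0.0503 m.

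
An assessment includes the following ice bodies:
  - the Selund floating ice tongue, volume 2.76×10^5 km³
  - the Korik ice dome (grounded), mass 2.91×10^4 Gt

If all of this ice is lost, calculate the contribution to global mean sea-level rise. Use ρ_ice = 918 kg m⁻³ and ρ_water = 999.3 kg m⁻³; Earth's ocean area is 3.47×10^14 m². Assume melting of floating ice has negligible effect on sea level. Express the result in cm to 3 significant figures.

The Selund floating ice tongue is floating and already displaces its own weight of water, so its melt adds essentially nothing to sea level.
Korik: 2.91×10^4 Gt = 2.910×10^16 kg; dividing by ρ_w = 999.3 kg m⁻³ gives 2.912×10^13 m³ of water.
Total added water ≈ 2.912×10^13 m³ over 3.47×10^14 m² → Δh = 0.0839 m = 8.39 cm.

≈ 8.39 cm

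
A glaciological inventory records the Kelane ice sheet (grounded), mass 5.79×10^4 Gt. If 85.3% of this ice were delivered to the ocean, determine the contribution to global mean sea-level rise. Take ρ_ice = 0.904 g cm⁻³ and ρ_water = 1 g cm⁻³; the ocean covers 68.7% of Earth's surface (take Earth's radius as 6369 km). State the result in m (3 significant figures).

≈ 0.141 m

Kelane: 0.853 × 5.79×10^4 Gt = 4.939×10^16 kg; dividing by ρ_w = 1 g cm⁻³ = 1000 kg m⁻³ gives 4.939×10^13 m³ of water.
Spread over 3.50×10^14 m² of ocean, Δh = 4.939×10^13 / 3.50×10^14 = 0.141 m.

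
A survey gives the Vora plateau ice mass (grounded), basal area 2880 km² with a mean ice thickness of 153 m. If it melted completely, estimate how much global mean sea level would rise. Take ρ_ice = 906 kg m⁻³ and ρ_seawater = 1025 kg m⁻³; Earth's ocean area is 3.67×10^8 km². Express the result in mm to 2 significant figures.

Vora: ice volume = 2880 km² × 153 m = 440.6 km³; 440.6 × (906/1025) = 389.5 km³ of water.
Spread over 3.67×10^14 m² of ocean, Δh = 3.895×10^11 / 3.67×10^14 = 1.06×10^-3 m = 1.1 mm.

≈ 1.1 mm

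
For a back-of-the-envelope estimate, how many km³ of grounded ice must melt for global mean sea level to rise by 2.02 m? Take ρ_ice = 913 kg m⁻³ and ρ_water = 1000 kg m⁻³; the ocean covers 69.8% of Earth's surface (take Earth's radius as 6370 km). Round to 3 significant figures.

≈ 7.87×10^5 km³

Required water volume = Δh × A = 2.02 m × 3.56×10^14 m² = 7.189×10^14 m³ = 7.189×10^5 km³.
Ice volume = water volume × ρ_w/ρ_ice = 7.189×10^5 × 1000/913 = 7.87×10^5 km³.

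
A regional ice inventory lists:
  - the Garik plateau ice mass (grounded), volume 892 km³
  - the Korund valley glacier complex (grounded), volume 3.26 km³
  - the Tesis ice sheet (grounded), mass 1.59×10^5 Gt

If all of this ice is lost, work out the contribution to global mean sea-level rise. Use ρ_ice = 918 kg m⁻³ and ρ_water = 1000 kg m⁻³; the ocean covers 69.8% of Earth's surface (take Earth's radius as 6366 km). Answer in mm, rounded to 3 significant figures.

Garik: 892 km³ × (918/1000) = 818.9 km³ of water.
Korund: 3.26 km³ × (918/1000) = 2.993 km³ of water.
Tesis: 1.59×10^5 Gt = 1.590×10^17 kg; dividing by ρ_w = 1000 kg m⁻³ gives 1.590×10^14 m³ of water.
Total added water ≈ 1.598×10^14 m³ over 3.55×10^14 m² → Δh = 0.450 m = 450 mm.

≈ 450 mm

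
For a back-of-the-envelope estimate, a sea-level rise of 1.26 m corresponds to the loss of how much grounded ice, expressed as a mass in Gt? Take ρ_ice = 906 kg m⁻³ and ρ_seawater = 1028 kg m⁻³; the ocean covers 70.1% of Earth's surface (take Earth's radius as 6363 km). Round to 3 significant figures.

Required water volume = Δh × A = 1.26 m × 3.57×10^14 m² = 4.494×10^14 m³.
ρ_w = 1028 kg m⁻³, so the mass of water = 4.494×10^14 m³ × 1028 kg m⁻³ = 4.620×10^17 kg = 4.62×10^5 Gt (and the same mass of ice, by conservation).

≈ 4.62×10^5 Gt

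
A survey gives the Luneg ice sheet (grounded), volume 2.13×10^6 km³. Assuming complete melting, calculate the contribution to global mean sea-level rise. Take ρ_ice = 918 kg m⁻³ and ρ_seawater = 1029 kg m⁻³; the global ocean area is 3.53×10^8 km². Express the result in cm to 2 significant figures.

Luneg: 2.13×10^6 km³ × (918/1029) = 1.900×10^6 km³ of water.
Spread over 3.53×10^14 m² of ocean, Δh = 1.900×10^15 / 3.53×10^14 = 5.38 m = 540 cm.

≈ 540 cm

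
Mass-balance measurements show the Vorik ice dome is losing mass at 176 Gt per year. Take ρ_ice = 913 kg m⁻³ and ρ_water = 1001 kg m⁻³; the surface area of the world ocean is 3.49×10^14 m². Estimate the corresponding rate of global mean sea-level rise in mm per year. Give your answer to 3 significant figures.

ρ_w = 1001 kg m⁻³. Annual water volume added = 176 Gt / ρ_w = 1.760×10^14 kg / 1001 kg m⁻³ = 1.758×10^11 m³.
Δh per year = 1.758×10^11 / 3.49×10^14 = 5.04×10^-4 m = 0.504 mm.

≈ 0.504 mm/yr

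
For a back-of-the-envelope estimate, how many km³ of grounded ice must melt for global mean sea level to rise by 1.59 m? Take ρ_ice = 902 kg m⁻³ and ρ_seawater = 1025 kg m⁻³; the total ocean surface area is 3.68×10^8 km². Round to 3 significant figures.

Required water volume = Δh × A = 1.59 m × 3.68×10^14 m² = 5.851×10^14 m³ = 5.851×10^5 km³.
Ice volume = water volume × ρ_w/ρ_ice = 5.851×10^5 × 1025/902 = 6.65×10^5 km³.

≈ 6.65×10^5 km³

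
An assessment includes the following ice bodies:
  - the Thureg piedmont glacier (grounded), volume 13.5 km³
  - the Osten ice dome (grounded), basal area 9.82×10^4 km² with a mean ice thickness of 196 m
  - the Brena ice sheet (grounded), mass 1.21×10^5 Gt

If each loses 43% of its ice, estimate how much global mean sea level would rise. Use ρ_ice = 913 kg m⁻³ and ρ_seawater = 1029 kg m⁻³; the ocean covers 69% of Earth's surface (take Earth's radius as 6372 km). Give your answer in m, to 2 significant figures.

≈ 0.16 m

Thureg: 0.43 × 13.5 km³ × (913/1029) = 5.151 km³ of water.
Osten: ice volume = 9.82×10^4 km² × 196 m = 1.925×10^4 km³; 0.43 × 1.925×10^4 × (913/1029) = 7343 km³ of water.
Brena: 0.43 × 1.21×10^5 Gt = 5.203×10^16 kg; dividing by ρ_w = 1029 kg m⁻³ gives 5.056×10^13 m³ of water.
Total added water ≈ 5.791×10^13 m³ over 3.52×10^14 m² → Δh = 0.164 m.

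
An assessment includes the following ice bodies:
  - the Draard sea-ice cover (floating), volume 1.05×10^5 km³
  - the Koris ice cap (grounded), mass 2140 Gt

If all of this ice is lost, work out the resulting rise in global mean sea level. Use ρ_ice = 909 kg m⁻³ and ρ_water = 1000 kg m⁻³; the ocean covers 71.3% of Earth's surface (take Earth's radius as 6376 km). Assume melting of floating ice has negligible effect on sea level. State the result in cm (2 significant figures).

The Draard sea-ice cover is floating and already displaces its own weight of water, so its melt adds essentially nothing to sea level.
Koris: 2140 Gt = 2.140×10^15 kg; dividing by ρ_w = 1000 kg m⁻³ gives 2.140×10^12 m³ of water.
Total added water ≈ 2.140×10^12 m³ over 3.64×10^14 m² → Δh = 5.88×10^-3 m = 0.59 cm.

≈ 0.59 cm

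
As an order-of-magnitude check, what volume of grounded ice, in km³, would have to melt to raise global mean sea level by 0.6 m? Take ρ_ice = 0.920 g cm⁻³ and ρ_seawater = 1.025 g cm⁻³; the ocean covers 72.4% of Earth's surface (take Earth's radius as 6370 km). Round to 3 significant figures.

≈ 2.47×10^5 km³

Required water volume = Δh × A = 0.6 m × 3.69×10^14 m² = 2.215×10^14 m³ = 2.215×10^5 km³.
Ice volume = water volume × ρ_w/ρ_ice = 2.215×10^5 × 1025/920 = 2.47×10^5 km³.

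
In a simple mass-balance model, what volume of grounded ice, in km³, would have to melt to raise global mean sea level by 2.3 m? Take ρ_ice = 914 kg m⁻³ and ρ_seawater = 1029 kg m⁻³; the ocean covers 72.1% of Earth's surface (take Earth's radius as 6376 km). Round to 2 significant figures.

Required water volume = Δh × A = 2.3 m × 3.68×10^14 m² = 8.472×10^14 m³ = 8.472×10^5 km³.
Ice volume = water volume × ρ_w/ρ_ice = 8.472×10^5 × 1029/914 = 9.5×10^5 km³.

≈ 9.5×10^5 km³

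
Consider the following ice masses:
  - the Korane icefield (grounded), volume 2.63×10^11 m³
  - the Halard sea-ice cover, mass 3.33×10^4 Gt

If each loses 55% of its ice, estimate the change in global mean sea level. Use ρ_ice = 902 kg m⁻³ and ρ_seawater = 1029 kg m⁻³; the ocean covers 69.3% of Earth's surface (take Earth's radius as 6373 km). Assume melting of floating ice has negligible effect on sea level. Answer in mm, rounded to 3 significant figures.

Korane: 0.55 × 2.63×10^11 m³ × (902/1029) = 1.268×10^11 m³ of water.
The Halard sea-ice cover is floating and already displaces its own weight of water, so its melt adds essentially nothing to sea level.
Total added water ≈ 1.268×10^11 m³ over 3.54×10^14 m² → Δh = 3.58×10^-4 m = 0.358 mm.

≈ 0.358 mm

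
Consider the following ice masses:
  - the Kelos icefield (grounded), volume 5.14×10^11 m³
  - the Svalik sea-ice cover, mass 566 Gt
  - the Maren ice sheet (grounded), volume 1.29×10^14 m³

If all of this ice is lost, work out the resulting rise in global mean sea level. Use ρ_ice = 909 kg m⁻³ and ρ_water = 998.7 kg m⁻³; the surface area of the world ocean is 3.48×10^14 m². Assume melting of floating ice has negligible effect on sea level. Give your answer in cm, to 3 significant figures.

≈ 33.9 cm

Kelos: 5.14×10^11 m³ × (909/998.7) = 4.678×10^11 m³ of water.
The Svalik sea-ice cover is floating and already displaces its own weight of water, so its melt adds essentially nothing to sea level.
Maren: 1.29×10^14 m³ × (909/998.7) = 1.174×10^14 m³ of water.
Total added water ≈ 1.179×10^14 m³ over 3.48×10^14 m² → Δh = 0.339 m = 33.9 cm.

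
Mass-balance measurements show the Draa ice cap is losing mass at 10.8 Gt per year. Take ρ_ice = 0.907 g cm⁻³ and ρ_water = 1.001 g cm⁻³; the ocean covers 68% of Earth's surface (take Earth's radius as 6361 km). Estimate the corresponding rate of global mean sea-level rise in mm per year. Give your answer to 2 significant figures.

≈ 0.031 mm/yr

ρ_w = 1.001 g cm⁻³ = 1001 kg m⁻³. Annual water volume added = 10.8 Gt / ρ_w = 1.080×10^13 kg / 1001 kg m⁻³ = 1.079×10^10 m³.
Δh per year = 1.079×10^10 / 3.46×10^14 = 3.12×10^-5 m = 0.031 mm.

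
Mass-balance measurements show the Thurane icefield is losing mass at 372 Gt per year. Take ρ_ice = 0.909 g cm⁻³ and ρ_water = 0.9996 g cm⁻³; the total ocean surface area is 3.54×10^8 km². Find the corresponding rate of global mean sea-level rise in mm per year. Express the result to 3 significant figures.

ρ_w = 0.9996 g cm⁻³ = 999.6 kg m⁻³. Annual water volume added = 372 Gt / ρ_w = 3.720×10^14 kg / 999.6 kg m⁻³ = 3.721×10^11 m³.
Δh per year = 3.721×10^11 / 3.54×10^14 = 1.05×10^-3 m = 1.05 mm.

≈ 1.05 mm/yr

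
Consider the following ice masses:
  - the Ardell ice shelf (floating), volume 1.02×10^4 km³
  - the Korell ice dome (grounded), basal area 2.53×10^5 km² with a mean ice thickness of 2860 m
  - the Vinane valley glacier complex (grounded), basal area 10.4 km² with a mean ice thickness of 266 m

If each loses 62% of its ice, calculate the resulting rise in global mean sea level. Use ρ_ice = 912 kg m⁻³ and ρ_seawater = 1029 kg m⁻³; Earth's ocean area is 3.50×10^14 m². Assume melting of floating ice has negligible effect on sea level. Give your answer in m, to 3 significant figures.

≈ 1.14 m

The Ardell ice shelf is floating and already displaces its own weight of water, so its melt adds essentially nothing to sea level.
Korell: ice volume = 2.53×10^5 km² × 2860 m = 7.236×10^5 km³; 0.62 × 7.236×10^5 × (912/1029) = 3.976×10^5 km³ of water.
Vinane: ice volume = 10.4 km² × 266 m = 2.766 km³; 0.62 × 2.766 × (912/1029) = 1.520 km³ of water.
Total added water ≈ 3.976×10^14 m³ over 3.50×10^14 m² → Δh = 1.14 m.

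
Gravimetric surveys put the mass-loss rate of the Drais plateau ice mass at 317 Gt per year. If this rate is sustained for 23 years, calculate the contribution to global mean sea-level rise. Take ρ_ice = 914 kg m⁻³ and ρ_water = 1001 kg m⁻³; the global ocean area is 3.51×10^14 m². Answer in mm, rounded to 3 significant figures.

Total mass lost = 317 Gt/yr × 23 yr = 7291 Gt = 7.291×10^15 kg.
ρ_w = 1001 kg m⁻³, so water volume = 7.291×10^15 / 1001 = 7.284×10^12 m³.
Δh = 7.284×10^12 / 3.51×10^14 = 0.0208 m = 20.8 mm.

≈ 20.8 mm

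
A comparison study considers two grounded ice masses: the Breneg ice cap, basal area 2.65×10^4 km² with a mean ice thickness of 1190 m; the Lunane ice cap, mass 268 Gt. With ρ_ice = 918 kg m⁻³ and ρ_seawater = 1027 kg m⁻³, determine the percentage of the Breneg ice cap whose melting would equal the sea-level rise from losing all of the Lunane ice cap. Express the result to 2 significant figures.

Equal sea-level rise means equal mass of meltwater, i.e. equal mass of ice lost.
Ice mass of Lunane: 2.680×10^14 kg; ice mass of Breneg: 2.895×10^16 kg.
Fraction required = 2.680×10^14 / 2.895×10^16 = 9.26×10^-3 → 0.93 %.

≈ 0.93 %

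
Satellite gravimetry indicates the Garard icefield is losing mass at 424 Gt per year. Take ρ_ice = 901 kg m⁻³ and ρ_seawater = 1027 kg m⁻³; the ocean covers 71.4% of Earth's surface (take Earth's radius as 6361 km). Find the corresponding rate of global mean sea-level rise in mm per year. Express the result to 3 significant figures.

ρ_w = 1027 kg m⁻³. Annual water volume added = 424 Gt / ρ_w = 4.240×10^14 kg / 1027 kg m⁻³ = 4.129×10^11 m³.
Δh per year = 4.129×10^11 / 3.63×10^14 = 1.14×10^-3 m = 1.14 mm.

≈ 1.14 mm/yr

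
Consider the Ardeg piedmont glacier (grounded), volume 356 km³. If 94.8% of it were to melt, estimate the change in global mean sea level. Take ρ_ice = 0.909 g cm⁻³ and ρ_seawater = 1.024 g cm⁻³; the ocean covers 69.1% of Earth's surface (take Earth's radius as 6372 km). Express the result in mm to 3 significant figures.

Ardeg: 0.948 × 356 km³ × (909/1024) = 299.6 km³ of water.
Spread over 3.53×10^14 m² of ocean, Δh = 2.996×10^11 / 3.53×10^14 = 8.50×10^-4 m = 0.850 mm.

≈ 0.850 mm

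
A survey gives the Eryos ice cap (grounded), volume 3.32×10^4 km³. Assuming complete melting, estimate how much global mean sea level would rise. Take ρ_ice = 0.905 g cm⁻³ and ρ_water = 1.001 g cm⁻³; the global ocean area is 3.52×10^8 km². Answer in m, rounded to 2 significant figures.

Eryos: 3.32×10^4 km³ × (905/1001) = 3.002×10^4 km³ of water.
Spread over 3.52×10^14 m² of ocean, Δh = 3.002×10^13 / 3.52×10^14 = 0.0853 m.

≈ 0.085 m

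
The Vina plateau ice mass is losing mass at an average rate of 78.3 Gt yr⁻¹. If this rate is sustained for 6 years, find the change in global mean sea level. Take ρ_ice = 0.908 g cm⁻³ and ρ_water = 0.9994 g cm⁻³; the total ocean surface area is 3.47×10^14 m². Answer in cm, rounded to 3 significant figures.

≈ 0.135 cm

Total mass lost = 78.3 Gt/yr × 6 yr = 469.8 Gt = 4.698×10^14 kg.
ρ_w = 0.9994 g cm⁻³ = 999.4 kg m⁻³, so water volume = 4.698×10^14 / 999.4 = 4.701×10^11 m³.
Δh = 4.701×10^11 / 3.47×10^14 = 1.35×10^-3 m = 0.135 cm.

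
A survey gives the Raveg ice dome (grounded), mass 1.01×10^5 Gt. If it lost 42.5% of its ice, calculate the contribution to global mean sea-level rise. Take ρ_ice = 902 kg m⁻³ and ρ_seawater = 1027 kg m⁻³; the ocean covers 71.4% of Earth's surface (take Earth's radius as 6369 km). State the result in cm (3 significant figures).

Raveg: 0.425 × 1.01×10^5 Gt = 4.292×10^16 kg; dividing by ρ_w = 1027 kg m⁻³ gives 4.180×10^13 m³ of water.
Spread over 3.64×10^14 m² of ocean, Δh = 4.180×10^13 / 3.64×10^14 = 0.115 m = 11.5 cm.

≈ 11.5 cm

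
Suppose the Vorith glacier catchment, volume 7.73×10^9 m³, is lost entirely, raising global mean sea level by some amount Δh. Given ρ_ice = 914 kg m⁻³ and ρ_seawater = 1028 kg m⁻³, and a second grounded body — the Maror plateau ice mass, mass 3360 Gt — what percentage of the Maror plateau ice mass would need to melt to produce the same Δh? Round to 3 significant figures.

≈ 0.210 %

Equal sea-level rise means equal mass of meltwater, i.e. equal mass of ice lost.
Ice mass of Vorith: 7.065×10^12 kg; ice mass of Maror: 3.360×10^15 kg.
Fraction required = 7.065×10^12 / 3.360×10^15 = 2.10×10^-3 → 0.210 %.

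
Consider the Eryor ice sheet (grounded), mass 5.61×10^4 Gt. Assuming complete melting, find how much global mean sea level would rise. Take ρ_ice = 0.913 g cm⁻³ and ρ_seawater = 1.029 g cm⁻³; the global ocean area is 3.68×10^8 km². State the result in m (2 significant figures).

≈ 0.15 m

Eryor: 5.61×10^4 Gt = 5.610×10^16 kg; dividing by ρ_w = 1.029 g cm⁻³ = 1029 kg m⁻³ gives 5.452×10^13 m³ of water.
Spread over 3.68×10^14 m² of ocean, Δh = 5.452×10^13 / 3.68×10^14 = 0.148 m.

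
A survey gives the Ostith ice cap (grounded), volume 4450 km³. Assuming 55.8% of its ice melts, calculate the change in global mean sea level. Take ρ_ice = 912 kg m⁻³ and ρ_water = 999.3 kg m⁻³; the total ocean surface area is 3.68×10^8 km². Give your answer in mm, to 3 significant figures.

Ostith: 0.558 × 4450 km³ × (912/999.3) = 2266 km³ of water.
Spread over 3.68×10^14 m² of ocean, Δh = 2.266×10^12 / 3.68×10^14 = 6.16×10^-3 m = 6.16 mm.

≈ 6.16 mm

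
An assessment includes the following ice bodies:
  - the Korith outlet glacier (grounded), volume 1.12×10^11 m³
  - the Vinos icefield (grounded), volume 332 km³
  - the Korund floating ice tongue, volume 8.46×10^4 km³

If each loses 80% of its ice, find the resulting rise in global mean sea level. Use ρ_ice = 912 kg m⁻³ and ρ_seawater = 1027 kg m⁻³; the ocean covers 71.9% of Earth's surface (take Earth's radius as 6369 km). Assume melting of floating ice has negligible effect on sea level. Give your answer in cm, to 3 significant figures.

≈ 0.0861 cm

Korith: 0.8 × 1.12×10^11 m³ × (912/1027) = 7.957×10^10 m³ of water.
Vinos: 0.8 × 332 km³ × (912/1027) = 235.9 km³ of water.
The Korund floating ice tongue is floating and already displaces its own weight of water, so its melt adds essentially nothing to sea level.
Total added water ≈ 3.154×10^11 m³ over 3.67×10^14 m² → Δh = 8.61×10^-4 m = 0.0861 cm.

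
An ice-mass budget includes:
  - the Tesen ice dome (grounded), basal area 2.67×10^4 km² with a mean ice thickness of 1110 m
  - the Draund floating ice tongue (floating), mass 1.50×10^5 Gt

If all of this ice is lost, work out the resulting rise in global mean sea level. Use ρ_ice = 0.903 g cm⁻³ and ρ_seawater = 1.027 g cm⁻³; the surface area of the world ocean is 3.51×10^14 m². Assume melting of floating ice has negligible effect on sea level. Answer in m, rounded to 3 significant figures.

≈ 0.0742 m

Tesen: ice volume = 2.67×10^4 km² × 1110 m = 2.964×10^4 km³; 2.964×10^4 × (903/1027) = 2.606×10^4 km³ of water.
The Draund floating ice tongue is floating and already displaces its own weight of water, so its melt adds essentially nothing to sea level.
Total added water ≈ 2.606×10^13 m³ over 3.51×10^14 m² → Δh = 0.0742 m.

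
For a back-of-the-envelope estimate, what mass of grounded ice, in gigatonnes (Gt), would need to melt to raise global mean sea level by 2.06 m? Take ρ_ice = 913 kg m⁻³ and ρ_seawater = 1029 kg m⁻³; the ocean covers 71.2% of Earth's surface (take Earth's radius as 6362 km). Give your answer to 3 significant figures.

≈ 7.68×10^5 Gt

Required water volume = Δh × A = 2.06 m × 3.62×10^14 m² = 7.460×10^14 m³.
ρ_w = 1029 kg m⁻³, so the mass of water = 7.460×10^14 m³ × 1029 kg m⁻³ = 7.676×10^17 kg = 7.68×10^5 Gt (and the same mass of ice, by conservation).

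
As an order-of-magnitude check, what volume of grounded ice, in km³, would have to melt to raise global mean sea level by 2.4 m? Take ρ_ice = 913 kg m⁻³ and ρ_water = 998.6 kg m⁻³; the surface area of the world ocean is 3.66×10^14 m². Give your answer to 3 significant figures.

Required water volume = Δh × A = 2.4 m × 3.66×10^14 m² = 8.784×10^14 m³ = 8.784×10^5 km³.
Ice volume = water volume × ρ_w/ρ_ice = 8.784×10^5 × 998.6/913 = 9.61×10^5 km³.

≈ 9.61×10^5 km³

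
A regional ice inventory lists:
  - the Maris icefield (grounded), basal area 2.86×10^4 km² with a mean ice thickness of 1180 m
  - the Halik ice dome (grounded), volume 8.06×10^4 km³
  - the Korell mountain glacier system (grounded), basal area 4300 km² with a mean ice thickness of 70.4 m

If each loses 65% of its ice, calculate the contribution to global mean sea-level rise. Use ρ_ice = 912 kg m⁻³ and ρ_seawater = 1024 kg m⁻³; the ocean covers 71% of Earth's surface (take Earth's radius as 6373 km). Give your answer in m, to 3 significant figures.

≈ 0.183 m

Maris: ice volume = 2.86×10^4 km² × 1180 m = 3.375×10^4 km³; 0.65 × 3.375×10^4 × (912/1024) = 1.954×10^4 km³ of water.
Halik: 0.65 × 8.06×10^4 km³ × (912/1024) = 4.666×10^4 km³ of water.
Korell: ice volume = 4300 km² × 70.4 m = 302.7 km³; 0.65 × 302.7 × (912/1024) = 175.2 km³ of water.
Total added water ≈ 6.637×10^13 m³ over 3.62×10^14 m² → Δh = 0.183 m.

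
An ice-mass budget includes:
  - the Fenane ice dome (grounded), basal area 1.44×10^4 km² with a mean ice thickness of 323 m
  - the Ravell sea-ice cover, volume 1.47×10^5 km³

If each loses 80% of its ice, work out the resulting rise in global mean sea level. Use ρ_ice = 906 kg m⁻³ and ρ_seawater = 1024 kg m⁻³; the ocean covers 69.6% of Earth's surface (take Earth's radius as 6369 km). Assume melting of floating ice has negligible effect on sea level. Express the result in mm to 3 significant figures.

≈ 9.28 mm

Fenane: ice volume = 1.44×10^4 km² × 323 m = 4651 km³; 0.8 × 4651 × (906/1024) = 3292 km³ of water.
The Ravell sea-ice cover is floating and already displaces its own weight of water, so its melt adds essentially nothing to sea level.
Total added water ≈ 3.292×10^12 m³ over 3.55×10^14 m² → Δh = 9.28×10^-3 m = 9.28 mm.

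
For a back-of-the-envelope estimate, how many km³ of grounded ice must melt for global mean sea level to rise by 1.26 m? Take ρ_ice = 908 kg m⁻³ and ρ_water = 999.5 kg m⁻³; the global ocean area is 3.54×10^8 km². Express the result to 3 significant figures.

Required water volume = Δh × A = 1.26 m × 3.54×10^14 m² = 4.460×10^14 m³ = 4.460×10^5 km³.
Ice volume = water volume × ρ_w/ρ_ice = 4.460×10^5 × 999.5/908 = 4.91×10^5 km³.

≈ 4.91×10^5 km³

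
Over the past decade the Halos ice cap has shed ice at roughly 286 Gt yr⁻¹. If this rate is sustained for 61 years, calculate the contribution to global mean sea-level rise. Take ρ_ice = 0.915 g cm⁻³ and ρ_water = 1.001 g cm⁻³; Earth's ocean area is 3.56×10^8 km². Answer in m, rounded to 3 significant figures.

≈ 0.0490 m

Total mass lost = 286 Gt/yr × 61 yr = 1.745×10^4 Gt = 1.745×10^16 kg.
ρ_w = 1.001 g cm⁻³ = 1001 kg m⁻³, so water volume = 1.745×10^16 / 1001 = 1.743×10^13 m³.
Δh = 1.743×10^13 / 3.56×10^14 = 0.0490 m.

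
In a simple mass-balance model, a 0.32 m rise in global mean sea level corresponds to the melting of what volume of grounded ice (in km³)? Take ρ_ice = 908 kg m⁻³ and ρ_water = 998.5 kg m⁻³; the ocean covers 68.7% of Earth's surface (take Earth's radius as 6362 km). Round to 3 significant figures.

Required water volume = Δh × A = 0.32 m × 3.49×10^14 m² = 1.118×10^14 m³ = 1.118×10^5 km³.
Ice volume = water volume × ρ_w/ρ_ice = 1.118×10^5 × 998.5/908 = 1.23×10^5 km³.

≈ 1.23×10^5 km³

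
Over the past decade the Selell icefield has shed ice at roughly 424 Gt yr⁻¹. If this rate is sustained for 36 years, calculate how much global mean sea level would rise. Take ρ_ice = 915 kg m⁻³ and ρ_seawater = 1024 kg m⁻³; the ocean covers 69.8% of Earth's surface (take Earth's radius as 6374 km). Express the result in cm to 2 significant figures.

≈ 4.2 cm

Total mass lost = 424 Gt/yr × 36 yr = 1.526×10^4 Gt = 1.526×10^16 kg.
ρ_w = 1024 kg m⁻³, so water volume = 1.526×10^16 / 1024 = 1.491×10^13 m³.
Δh = 1.491×10^13 / 3.56×10^14 = 0.0418 m = 4.2 cm.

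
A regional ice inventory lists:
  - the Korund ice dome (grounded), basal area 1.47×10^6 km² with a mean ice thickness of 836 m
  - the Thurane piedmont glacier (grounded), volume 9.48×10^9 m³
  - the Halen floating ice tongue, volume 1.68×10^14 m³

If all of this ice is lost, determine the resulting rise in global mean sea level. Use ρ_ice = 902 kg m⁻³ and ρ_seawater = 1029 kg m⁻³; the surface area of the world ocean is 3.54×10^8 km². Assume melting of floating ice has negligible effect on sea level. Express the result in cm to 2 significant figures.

≈ 300 cm

Korund: ice volume = 1.47×10^6 km² × 836 m = 1.229×10^6 km³; 1.229×10^6 × (902/1029) = 1.077×10^6 km³ of water.
Thurane: 9.48×10^9 m³ × (902/1029) = 8.310×10^9 m³ of water.
The Halen floating ice tongue is floating and already displaces its own weight of water, so its melt adds essentially nothing to sea level.
Total added water ≈ 1.077×10^15 m³ over 3.54×10^14 m² → Δh = 3.04 m = 300 cm.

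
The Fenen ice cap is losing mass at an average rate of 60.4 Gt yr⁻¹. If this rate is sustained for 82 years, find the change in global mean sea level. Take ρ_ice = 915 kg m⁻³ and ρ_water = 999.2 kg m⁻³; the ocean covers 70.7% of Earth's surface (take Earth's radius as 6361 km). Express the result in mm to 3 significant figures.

≈ 13.8 mm

Total mass lost = 60.4 Gt/yr × 82 yr = 4953 Gt = 4.953×10^15 kg.
ρ_w = 999.2 kg m⁻³, so water volume = 4.953×10^15 / 999.2 = 4.957×10^12 m³.
Δh = 4.957×10^12 / 3.59×10^14 = 0.0138 m = 13.8 mm.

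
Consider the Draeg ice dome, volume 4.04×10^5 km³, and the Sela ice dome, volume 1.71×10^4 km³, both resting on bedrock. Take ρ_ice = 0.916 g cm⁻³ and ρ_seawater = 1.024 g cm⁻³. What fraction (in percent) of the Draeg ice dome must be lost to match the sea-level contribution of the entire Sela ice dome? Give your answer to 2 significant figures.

Equal sea-level rise means equal mass of meltwater, i.e. equal mass of ice lost.
Ice mass of Sela: 1.566×10^16 kg; ice mass of Draeg: 3.701×10^17 kg.
Fraction required = 1.566×10^16 / 3.701×10^17 = 0.0423 → 4.2 %.

≈ 4.2 %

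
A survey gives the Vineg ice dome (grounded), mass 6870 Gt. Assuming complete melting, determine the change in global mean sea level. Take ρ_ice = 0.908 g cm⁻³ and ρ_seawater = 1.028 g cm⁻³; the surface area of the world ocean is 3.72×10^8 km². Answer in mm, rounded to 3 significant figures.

≈ 18.0 mm

Vineg: 6870 Gt = 6.870×10^15 kg; dividing by ρ_w = 1.028 g cm⁻³ = 1028 kg m⁻³ gives 6.683×10^12 m³ of water.
Spread over 3.72×10^14 m² of ocean, Δh = 6.683×10^12 / 3.72×10^14 = 0.0180 m = 18.0 mm.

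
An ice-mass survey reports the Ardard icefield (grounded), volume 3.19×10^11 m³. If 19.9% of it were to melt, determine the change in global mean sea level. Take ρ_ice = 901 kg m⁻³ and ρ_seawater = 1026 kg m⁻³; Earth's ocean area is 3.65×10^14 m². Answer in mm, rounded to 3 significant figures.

≈ 0.153 mm

Ardard: 0.199 × 3.19×10^11 m³ × (901/1026) = 5.575×10^10 m³ of water.
Spread over 3.65×10^14 m² of ocean, Δh = 5.575×10^10 / 3.65×10^14 = 1.53×10^-4 m = 0.153 mm.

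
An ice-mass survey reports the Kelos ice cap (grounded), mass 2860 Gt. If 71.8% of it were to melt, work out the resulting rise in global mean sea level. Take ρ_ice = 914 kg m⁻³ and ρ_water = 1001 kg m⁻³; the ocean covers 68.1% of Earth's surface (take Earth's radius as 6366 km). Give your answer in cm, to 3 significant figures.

≈ 0.592 cm

Kelos: 0.718 × 2860 Gt = 2.053×10^15 kg; dividing by ρ_w = 1001 kg m⁻³ gives 2.051×10^12 m³ of water.
Spread over 3.47×10^14 m² of ocean, Δh = 2.051×10^12 / 3.47×10^14 = 5.92×10^-3 m = 0.592 cm.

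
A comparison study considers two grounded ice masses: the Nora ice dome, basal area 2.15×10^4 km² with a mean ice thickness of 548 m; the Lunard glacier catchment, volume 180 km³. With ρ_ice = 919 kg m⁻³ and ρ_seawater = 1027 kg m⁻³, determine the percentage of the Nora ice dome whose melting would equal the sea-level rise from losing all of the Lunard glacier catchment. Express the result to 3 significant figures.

Equal sea-level rise means equal mass of meltwater, i.e. equal mass of ice lost.
Ice mass of Lunard: 1.654×10^14 kg; ice mass of Nora: 1.083×10^16 kg.
Fraction required = 1.654×10^14 / 1.083×10^16 = 0.0153 → 1.53 %.

≈ 1.53 %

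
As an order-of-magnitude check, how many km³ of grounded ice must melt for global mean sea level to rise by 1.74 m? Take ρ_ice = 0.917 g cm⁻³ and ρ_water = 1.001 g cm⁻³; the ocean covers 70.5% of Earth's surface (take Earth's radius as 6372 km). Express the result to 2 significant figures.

Required water volume = Δh × A = 1.74 m × 3.60×10^14 m² = 6.259×10^14 m³ = 6.259×10^5 km³.
Ice volume = water volume × ρ_w/ρ_ice = 6.259×10^5 × 1001/917 = 6.8×10^5 km³.

≈ 6.8×10^5 km³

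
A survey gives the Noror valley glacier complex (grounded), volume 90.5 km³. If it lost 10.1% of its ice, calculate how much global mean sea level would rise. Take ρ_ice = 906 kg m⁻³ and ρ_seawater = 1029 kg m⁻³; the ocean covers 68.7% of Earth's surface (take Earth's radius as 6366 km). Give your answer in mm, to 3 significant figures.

Noror: 0.101 × 90.5 km³ × (906/1029) = 8.048 km³ of water.
Spread over 3.50×10^14 m² of ocean, Δh = 8.048×10^9 / 3.50×10^14 = 2.30×10^-5 m = 0.0230 mm.

≈ 0.0230 mm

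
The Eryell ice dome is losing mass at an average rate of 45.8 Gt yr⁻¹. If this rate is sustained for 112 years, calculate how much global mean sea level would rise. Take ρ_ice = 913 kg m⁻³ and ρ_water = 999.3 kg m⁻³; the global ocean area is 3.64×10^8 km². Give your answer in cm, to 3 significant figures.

≈ 1.41 cm

Total mass lost = 45.8 Gt/yr × 112 yr = 5130 Gt = 5.130×10^15 kg.
ρ_w = 999.3 kg m⁻³, so water volume = 5.130×10^15 / 999.3 = 5.133×10^12 m³.
Δh = 5.133×10^12 / 3.64×10^14 = 0.0141 m = 1.41 cm.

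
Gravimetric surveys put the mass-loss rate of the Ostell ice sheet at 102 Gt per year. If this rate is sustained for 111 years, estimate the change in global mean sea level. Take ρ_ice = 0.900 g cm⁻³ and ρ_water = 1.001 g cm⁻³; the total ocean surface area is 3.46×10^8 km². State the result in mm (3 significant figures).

≈ 32.7 mm

Total mass lost = 102 Gt/yr × 111 yr = 1.132×10^4 Gt = 1.132×10^16 kg.
ρ_w = 1.001 g cm⁻³ = 1001 kg m⁻³, so water volume = 1.132×10^16 / 1001 = 1.131×10^13 m³.
Δh = 1.131×10^13 / 3.46×10^14 = 0.0327 m = 32.7 mm.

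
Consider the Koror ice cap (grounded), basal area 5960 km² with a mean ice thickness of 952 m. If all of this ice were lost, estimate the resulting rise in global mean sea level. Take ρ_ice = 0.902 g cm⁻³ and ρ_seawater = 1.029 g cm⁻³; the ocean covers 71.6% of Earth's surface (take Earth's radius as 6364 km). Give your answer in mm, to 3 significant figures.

Koror: ice volume = 5960 km² × 952 m = 5674 km³; 5674 × (902/1029) = 4974 km³ of water.
Spread over 3.64×10^14 m² of ocean, Δh = 4.974×10^12 / 3.64×10^14 = 0.0136 m = 13.6 mm.

≈ 13.6 mm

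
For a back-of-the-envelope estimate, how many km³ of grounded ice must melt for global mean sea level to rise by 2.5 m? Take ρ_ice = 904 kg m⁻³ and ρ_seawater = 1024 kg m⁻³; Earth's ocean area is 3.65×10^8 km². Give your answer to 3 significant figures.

≈ 1.03×10^6 km³

Required water volume = Δh × A = 2.5 m × 3.65×10^14 m² = 9.125×10^14 m³ = 9.125×10^5 km³.
Ice volume = water volume × ρ_w/ρ_ice = 9.125×10^5 × 1024/904 = 1.03×10^6 km³.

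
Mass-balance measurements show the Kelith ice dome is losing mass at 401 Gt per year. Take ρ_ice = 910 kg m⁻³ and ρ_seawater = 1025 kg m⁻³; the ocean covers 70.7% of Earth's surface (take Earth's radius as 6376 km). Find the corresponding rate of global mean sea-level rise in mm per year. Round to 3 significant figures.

ρ_w = 1025 kg m⁻³. Annual water volume added = 401 Gt / ρ_w = 4.010×10^14 kg / 1025 kg m⁻³ = 3.912×10^11 m³.
Δh per year = 3.912×10^11 / 3.61×10^14 = 1.08×10^-3 m = 1.08 mm.

≈ 1.08 mm/yr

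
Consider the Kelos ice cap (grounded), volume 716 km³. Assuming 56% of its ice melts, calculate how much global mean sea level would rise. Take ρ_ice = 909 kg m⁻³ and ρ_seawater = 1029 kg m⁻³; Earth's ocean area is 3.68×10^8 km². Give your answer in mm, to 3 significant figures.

≈ 0.963 mm

Kelos: 0.56 × 716 km³ × (909/1029) = 354.2 km³ of water.
Spread over 3.68×10^14 m² of ocean, Δh = 3.542×10^11 / 3.68×10^14 = 9.63×10^-4 m = 0.963 mm.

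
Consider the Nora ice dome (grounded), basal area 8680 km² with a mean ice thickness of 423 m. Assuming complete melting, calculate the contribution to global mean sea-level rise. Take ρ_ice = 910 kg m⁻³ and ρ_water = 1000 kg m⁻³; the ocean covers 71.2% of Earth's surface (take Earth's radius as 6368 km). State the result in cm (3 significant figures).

Nora: ice volume = 8680 km² × 423 m = 3672 km³; 3672 × (910/1000) = 3341 km³ of water.
Spread over 3.63×10^14 m² of ocean, Δh = 3.341×10^12 / 3.63×10^14 = 9.21×10^-3 m = 0.921 cm.

≈ 0.921 cm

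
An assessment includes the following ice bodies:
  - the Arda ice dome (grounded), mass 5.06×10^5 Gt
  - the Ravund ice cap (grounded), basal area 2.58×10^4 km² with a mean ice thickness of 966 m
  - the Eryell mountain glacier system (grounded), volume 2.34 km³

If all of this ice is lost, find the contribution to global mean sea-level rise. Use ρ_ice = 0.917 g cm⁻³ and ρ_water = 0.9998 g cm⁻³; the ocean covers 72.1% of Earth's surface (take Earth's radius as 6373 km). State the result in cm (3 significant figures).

Arda: 5.06×10^5 Gt = 5.060×10^17 kg; dividing by ρ_w = 0.9998 g cm⁻³ = 999.8 kg m⁻³ gives 5.061×10^14 m³ of water.
Ravund: ice volume = 2.58×10^4 km² × 966 m = 2.492×10^4 km³; 2.492×10^4 × (917/999.8) = 2.286×10^4 km³ of water.
Eryell: 2.34 km³ × (917/999.8) = 2.146 km³ of water.
Total added water ≈ 5.290×10^14 m³ over 3.68×10^14 m² → Δh = 1.44 m = 144 cm.

≈ 144 cm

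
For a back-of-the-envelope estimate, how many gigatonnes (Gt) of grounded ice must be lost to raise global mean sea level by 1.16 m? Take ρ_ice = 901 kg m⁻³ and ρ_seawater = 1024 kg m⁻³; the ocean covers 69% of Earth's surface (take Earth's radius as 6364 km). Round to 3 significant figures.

≈ 4.17×10^5 Gt

Required water volume = Δh × A = 1.16 m × 3.51×10^14 m² = 4.074×10^14 m³.
ρ_w = 1024 kg m⁻³, so the mass of water = 4.074×10^14 m³ × 1024 kg m⁻³ = 4.171×10^17 kg = 4.17×10^5 Gt (and the same mass of ice, by conservation).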